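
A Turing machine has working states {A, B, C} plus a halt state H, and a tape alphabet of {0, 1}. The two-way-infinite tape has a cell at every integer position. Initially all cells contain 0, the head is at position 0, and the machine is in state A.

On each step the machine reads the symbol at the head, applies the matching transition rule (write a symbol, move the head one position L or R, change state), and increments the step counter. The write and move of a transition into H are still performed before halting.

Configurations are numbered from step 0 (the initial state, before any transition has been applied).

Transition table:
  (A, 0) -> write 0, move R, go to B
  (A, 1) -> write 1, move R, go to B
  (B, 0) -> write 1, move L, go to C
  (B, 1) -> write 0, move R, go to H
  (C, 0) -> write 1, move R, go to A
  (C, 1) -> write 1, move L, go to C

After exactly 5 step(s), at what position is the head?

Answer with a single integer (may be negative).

Answer: 1

Derivation:
Step 1: in state A at pos 0, read 0 -> (A,0)->write 0,move R,goto B. Now: state=B, head=1, tape[-1..2]=0000 (head:   ^)
Step 2: in state B at pos 1, read 0 -> (B,0)->write 1,move L,goto C. Now: state=C, head=0, tape[-1..2]=0010 (head:  ^)
Step 3: in state C at pos 0, read 0 -> (C,0)->write 1,move R,goto A. Now: state=A, head=1, tape[-1..2]=0110 (head:   ^)
Step 4: in state A at pos 1, read 1 -> (A,1)->write 1,move R,goto B. Now: state=B, head=2, tape[-1..3]=01100 (head:    ^)
Step 5: in state B at pos 2, read 0 -> (B,0)->write 1,move L,goto C. Now: state=C, head=1, tape[-1..3]=01110 (head:   ^)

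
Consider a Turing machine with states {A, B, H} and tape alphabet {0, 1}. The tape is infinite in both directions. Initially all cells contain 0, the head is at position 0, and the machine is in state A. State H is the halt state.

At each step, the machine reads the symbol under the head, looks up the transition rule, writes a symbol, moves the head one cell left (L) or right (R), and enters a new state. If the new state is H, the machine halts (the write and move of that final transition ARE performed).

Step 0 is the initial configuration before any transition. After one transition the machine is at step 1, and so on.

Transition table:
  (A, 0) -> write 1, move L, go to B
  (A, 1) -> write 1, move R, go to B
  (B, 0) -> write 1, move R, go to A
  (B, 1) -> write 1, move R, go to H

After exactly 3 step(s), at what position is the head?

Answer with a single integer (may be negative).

Answer: 1

Derivation:
Step 1: in state A at pos 0, read 0 -> (A,0)->write 1,move L,goto B. Now: state=B, head=-1, tape[-2..1]=0010 (head:  ^)
Step 2: in state B at pos -1, read 0 -> (B,0)->write 1,move R,goto A. Now: state=A, head=0, tape[-2..1]=0110 (head:   ^)
Step 3: in state A at pos 0, read 1 -> (A,1)->write 1,move R,goto B. Now: state=B, head=1, tape[-2..2]=01100 (head:    ^)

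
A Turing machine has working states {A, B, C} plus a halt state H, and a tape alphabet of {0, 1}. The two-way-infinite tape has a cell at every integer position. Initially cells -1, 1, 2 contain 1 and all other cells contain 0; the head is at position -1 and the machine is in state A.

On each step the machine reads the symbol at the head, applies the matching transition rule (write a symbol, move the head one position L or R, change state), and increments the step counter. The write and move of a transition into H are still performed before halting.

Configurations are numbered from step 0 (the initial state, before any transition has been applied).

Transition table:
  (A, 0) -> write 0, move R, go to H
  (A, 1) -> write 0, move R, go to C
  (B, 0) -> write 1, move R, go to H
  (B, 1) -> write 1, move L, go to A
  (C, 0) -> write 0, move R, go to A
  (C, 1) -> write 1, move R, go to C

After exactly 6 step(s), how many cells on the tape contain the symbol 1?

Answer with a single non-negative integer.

Answer: 1

Derivation:
Step 1: in state A at pos -1, read 1 -> (A,1)->write 0,move R,goto C. Now: state=C, head=0, tape[-2..3]=000110 (head:   ^)
Step 2: in state C at pos 0, read 0 -> (C,0)->write 0,move R,goto A. Now: state=A, head=1, tape[-2..3]=000110 (head:    ^)
Step 3: in state A at pos 1, read 1 -> (A,1)->write 0,move R,goto C. Now: state=C, head=2, tape[-2..3]=000010 (head:     ^)
Step 4: in state C at pos 2, read 1 -> (C,1)->write 1,move R,goto C. Now: state=C, head=3, tape[-2..4]=0000100 (head:      ^)
Step 5: in state C at pos 3, read 0 -> (C,0)->write 0,move R,goto A. Now: state=A, head=4, tape[-2..5]=00001000 (head:       ^)
Step 6: in state A at pos 4, read 0 -> (A,0)->write 0,move R,goto H. Now: state=H, head=5, tape[-2..6]=000010000 (head:        ^)
Cells containing 1 after step 6: {2} -> 1 cell(s)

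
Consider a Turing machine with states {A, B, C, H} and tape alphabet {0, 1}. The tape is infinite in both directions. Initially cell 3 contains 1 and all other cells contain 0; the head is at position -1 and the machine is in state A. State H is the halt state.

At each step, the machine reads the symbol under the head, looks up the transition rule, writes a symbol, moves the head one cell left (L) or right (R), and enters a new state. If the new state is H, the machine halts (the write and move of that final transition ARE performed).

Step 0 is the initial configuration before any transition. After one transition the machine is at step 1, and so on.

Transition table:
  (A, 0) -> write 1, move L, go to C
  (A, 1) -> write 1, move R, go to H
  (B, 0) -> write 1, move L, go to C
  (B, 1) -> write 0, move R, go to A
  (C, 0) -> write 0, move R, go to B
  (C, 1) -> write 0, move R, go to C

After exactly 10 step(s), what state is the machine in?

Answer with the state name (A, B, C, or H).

Answer: C

Derivation:
Step 1: in state A at pos -1, read 0 -> (A,0)->write 1,move L,goto C. Now: state=C, head=-2, tape[-3..4]=00100010 (head:  ^)
Step 2: in state C at pos -2, read 0 -> (C,0)->write 0,move R,goto B. Now: state=B, head=-1, tape[-3..4]=00100010 (head:   ^)
Step 3: in state B at pos -1, read 1 -> (B,1)->write 0,move R,goto A. Now: state=A, head=0, tape[-3..4]=00000010 (head:    ^)
Step 4: in state A at pos 0, read 0 -> (A,0)->write 1,move L,goto C. Now: state=C, head=-1, tape[-3..4]=00010010 (head:   ^)
Step 5: in state C at pos -1, read 0 -> (C,0)->write 0,move R,goto B. Now: state=B, head=0, tape[-3..4]=00010010 (head:    ^)
Step 6: in state B at pos 0, read 1 -> (B,1)->write 0,move R,goto A. Now: state=A, head=1, tape[-3..4]=00000010 (head:     ^)
Step 7: in state A at pos 1, read 0 -> (A,0)->write 1,move L,goto C. Now: state=C, head=0, tape[-3..4]=00001010 (head:    ^)
Step 8: in state C at pos 0, read 0 -> (C,0)->write 0,move R,goto B. Now: state=B, head=1, tape[-3..4]=00001010 (head:     ^)
Step 9: in state B at pos 1, read 1 -> (B,1)->write 0,move R,goto A. Now: state=A, head=2, tape[-3..4]=00000010 (head:      ^)
Step 10: in state A at pos 2, read 0 -> (A,0)->write 1,move L,goto C. Now: state=C, head=1, tape[-3..4]=00000110 (head:     ^)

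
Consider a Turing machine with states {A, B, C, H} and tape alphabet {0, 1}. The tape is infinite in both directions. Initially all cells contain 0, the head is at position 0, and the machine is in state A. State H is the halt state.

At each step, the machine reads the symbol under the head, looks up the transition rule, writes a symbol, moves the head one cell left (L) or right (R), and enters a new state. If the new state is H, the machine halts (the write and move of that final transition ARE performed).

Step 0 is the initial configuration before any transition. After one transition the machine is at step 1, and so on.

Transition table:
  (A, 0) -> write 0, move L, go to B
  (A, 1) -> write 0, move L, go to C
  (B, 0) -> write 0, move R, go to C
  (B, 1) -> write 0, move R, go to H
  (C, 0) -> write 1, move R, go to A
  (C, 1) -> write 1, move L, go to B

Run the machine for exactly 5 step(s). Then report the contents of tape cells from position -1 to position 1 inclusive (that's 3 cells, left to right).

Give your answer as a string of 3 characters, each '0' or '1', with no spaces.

Answer: 000

Derivation:
Step 1: in state A at pos 0, read 0 -> (A,0)->write 0,move L,goto B. Now: state=B, head=-1, tape[-2..1]=0000 (head:  ^)
Step 2: in state B at pos -1, read 0 -> (B,0)->write 0,move R,goto C. Now: state=C, head=0, tape[-2..1]=0000 (head:   ^)
Step 3: in state C at pos 0, read 0 -> (C,0)->write 1,move R,goto A. Now: state=A, head=1, tape[-2..2]=00100 (head:    ^)
Step 4: in state A at pos 1, read 0 -> (A,0)->write 0,move L,goto B. Now: state=B, head=0, tape[-2..2]=00100 (head:   ^)
Step 5: in state B at pos 0, read 1 -> (B,1)->write 0,move R,goto H. Now: state=H, head=1, tape[-2..2]=00000 (head:    ^)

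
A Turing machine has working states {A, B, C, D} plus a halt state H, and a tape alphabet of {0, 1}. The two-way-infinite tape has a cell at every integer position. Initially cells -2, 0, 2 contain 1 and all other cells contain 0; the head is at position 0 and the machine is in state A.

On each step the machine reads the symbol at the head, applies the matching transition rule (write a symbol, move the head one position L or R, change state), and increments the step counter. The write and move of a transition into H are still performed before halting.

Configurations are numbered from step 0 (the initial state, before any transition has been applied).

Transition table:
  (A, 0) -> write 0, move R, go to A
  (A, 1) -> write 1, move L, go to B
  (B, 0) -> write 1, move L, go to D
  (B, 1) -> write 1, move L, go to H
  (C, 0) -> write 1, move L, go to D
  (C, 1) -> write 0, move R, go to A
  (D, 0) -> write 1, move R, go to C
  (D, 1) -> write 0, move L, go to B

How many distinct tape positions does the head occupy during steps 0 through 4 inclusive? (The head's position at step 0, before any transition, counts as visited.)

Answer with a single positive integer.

Step 1: in state A at pos 0, read 1 -> (A,1)->write 1,move L,goto B. Now: state=B, head=-1, tape[-3..3]=0101010 (head:   ^)
Step 2: in state B at pos -1, read 0 -> (B,0)->write 1,move L,goto D. Now: state=D, head=-2, tape[-3..3]=0111010 (head:  ^)
Step 3: in state D at pos -2, read 1 -> (D,1)->write 0,move L,goto B. Now: state=B, head=-3, tape[-4..3]=00011010 (head:  ^)
Step 4: in state B at pos -3, read 0 -> (B,0)->write 1,move L,goto D. Now: state=D, head=-4, tape[-5..3]=001011010 (head:  ^)
Head positions at steps 0..4: starting at 0, distinct positions visited = {-4, -3, -2, -1, 0} -> 5 position(s)

Answer: 5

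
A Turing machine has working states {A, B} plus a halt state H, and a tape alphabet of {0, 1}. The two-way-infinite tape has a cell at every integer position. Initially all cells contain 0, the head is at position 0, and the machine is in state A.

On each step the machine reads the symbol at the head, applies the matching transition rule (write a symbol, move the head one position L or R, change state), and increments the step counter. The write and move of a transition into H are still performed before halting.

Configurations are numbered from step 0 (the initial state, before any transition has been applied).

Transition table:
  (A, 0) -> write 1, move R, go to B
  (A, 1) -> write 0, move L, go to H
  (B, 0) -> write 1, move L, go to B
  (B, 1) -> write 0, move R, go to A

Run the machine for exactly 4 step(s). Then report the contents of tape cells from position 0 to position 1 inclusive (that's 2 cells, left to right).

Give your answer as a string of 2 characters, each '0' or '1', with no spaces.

Step 1: in state A at pos 0, read 0 -> (A,0)->write 1,move R,goto B. Now: state=B, head=1, tape[-1..2]=0100 (head:   ^)
Step 2: in state B at pos 1, read 0 -> (B,0)->write 1,move L,goto B. Now: state=B, head=0, tape[-1..2]=0110 (head:  ^)
Step 3: in state B at pos 0, read 1 -> (B,1)->write 0,move R,goto A. Now: state=A, head=1, tape[-1..2]=0010 (head:   ^)
Step 4: in state A at pos 1, read 1 -> (A,1)->write 0,move L,goto H. Now: state=H, head=0, tape[-1..2]=0000 (head:  ^)

Answer: 00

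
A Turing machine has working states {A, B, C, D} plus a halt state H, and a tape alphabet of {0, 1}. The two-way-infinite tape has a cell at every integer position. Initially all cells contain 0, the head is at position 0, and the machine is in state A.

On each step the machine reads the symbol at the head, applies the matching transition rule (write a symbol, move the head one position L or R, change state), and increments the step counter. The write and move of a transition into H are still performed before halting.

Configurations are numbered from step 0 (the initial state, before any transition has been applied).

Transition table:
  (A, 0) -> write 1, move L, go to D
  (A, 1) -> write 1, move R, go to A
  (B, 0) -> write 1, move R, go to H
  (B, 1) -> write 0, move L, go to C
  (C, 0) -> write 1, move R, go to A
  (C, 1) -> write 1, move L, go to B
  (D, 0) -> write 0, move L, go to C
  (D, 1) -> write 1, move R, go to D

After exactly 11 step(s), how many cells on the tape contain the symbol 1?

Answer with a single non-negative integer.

Step 1: in state A at pos 0, read 0 -> (A,0)->write 1,move L,goto D. Now: state=D, head=-1, tape[-2..1]=0010 (head:  ^)
Step 2: in state D at pos -1, read 0 -> (D,0)->write 0,move L,goto C. Now: state=C, head=-2, tape[-3..1]=00010 (head:  ^)
Step 3: in state C at pos -2, read 0 -> (C,0)->write 1,move R,goto A. Now: state=A, head=-1, tape[-3..1]=01010 (head:   ^)
Step 4: in state A at pos -1, read 0 -> (A,0)->write 1,move L,goto D. Now: state=D, head=-2, tape[-3..1]=01110 (head:  ^)
Step 5: in state D at pos -2, read 1 -> (D,1)->write 1,move R,goto D. Now: state=D, head=-1, tape[-3..1]=01110 (head:   ^)
Step 6: in state D at pos -1, read 1 -> (D,1)->write 1,move R,goto D. Now: state=D, head=0, tape[-3..1]=01110 (head:    ^)
Step 7: in state D at pos 0, read 1 -> (D,1)->write 1,move R,goto D. Now: state=D, head=1, tape[-3..2]=011100 (head:     ^)
Step 8: in state D at pos 1, read 0 -> (D,0)->write 0,move L,goto C. Now: state=C, head=0, tape[-3..2]=011100 (head:    ^)
Step 9: in state C at pos 0, read 1 -> (C,1)->write 1,move L,goto B. Now: state=B, head=-1, tape[-3..2]=011100 (head:   ^)
Step 10: in state B at pos -1, read 1 -> (B,1)->write 0,move L,goto C. Now: state=C, head=-2, tape[-3..2]=010100 (head:  ^)
Step 11: in state C at pos -2, read 1 -> (C,1)->write 1,move L,goto B. Now: state=B, head=-3, tape[-4..2]=0010100 (head:  ^)
Cells containing 1 after step 11: {-2, 0} -> 2 cell(s)

Answer: 2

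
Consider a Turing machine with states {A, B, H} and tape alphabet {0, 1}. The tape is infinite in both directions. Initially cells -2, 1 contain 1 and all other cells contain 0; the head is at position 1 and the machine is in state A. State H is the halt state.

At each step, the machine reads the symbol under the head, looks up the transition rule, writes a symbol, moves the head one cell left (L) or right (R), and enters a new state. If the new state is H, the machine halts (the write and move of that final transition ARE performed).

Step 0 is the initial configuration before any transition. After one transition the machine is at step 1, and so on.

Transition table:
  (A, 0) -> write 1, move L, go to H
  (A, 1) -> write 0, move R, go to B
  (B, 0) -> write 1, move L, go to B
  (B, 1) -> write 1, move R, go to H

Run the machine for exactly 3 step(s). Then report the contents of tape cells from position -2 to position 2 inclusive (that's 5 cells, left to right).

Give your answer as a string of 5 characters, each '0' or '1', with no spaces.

Answer: 10011

Derivation:
Step 1: in state A at pos 1, read 1 -> (A,1)->write 0,move R,goto B. Now: state=B, head=2, tape[-3..3]=0100000 (head:      ^)
Step 2: in state B at pos 2, read 0 -> (B,0)->write 1,move L,goto B. Now: state=B, head=1, tape[-3..3]=0100010 (head:     ^)
Step 3: in state B at pos 1, read 0 -> (B,0)->write 1,move L,goto B. Now: state=B, head=0, tape[-3..3]=0100110 (head:    ^)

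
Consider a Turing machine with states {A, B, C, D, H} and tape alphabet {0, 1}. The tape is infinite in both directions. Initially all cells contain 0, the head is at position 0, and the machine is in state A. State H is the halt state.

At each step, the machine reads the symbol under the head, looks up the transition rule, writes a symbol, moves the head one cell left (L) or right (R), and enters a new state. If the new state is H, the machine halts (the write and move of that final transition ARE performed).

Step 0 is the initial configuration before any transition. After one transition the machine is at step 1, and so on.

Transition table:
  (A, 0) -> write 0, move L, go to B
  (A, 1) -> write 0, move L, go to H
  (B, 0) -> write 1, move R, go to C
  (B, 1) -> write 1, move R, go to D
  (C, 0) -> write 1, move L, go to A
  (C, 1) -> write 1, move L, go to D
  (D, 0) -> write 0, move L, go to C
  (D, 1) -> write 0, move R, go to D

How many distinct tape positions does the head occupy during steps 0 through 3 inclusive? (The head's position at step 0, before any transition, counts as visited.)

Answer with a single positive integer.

Step 1: in state A at pos 0, read 0 -> (A,0)->write 0,move L,goto B. Now: state=B, head=-1, tape[-2..1]=0000 (head:  ^)
Step 2: in state B at pos -1, read 0 -> (B,0)->write 1,move R,goto C. Now: state=C, head=0, tape[-2..1]=0100 (head:   ^)
Step 3: in state C at pos 0, read 0 -> (C,0)->write 1,move L,goto A. Now: state=A, head=-1, tape[-2..1]=0110 (head:  ^)
Head positions at steps 0..3: starting at 0, distinct positions visited = {-1, 0} -> 2 position(s)

Answer: 2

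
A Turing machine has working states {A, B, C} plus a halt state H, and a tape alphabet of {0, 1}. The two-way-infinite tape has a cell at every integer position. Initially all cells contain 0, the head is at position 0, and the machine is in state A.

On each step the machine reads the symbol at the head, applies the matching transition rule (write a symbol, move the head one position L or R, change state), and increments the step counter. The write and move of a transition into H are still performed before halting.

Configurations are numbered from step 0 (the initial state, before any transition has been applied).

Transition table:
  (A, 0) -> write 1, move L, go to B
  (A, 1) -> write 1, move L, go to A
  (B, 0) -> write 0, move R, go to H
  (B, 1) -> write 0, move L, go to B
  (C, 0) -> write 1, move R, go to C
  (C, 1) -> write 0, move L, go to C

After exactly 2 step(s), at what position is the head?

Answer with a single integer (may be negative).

Answer: 0

Derivation:
Step 1: in state A at pos 0, read 0 -> (A,0)->write 1,move L,goto B. Now: state=B, head=-1, tape[-2..1]=0010 (head:  ^)
Step 2: in state B at pos -1, read 0 -> (B,0)->write 0,move R,goto H. Now: state=H, head=0, tape[-2..1]=0010 (head:   ^)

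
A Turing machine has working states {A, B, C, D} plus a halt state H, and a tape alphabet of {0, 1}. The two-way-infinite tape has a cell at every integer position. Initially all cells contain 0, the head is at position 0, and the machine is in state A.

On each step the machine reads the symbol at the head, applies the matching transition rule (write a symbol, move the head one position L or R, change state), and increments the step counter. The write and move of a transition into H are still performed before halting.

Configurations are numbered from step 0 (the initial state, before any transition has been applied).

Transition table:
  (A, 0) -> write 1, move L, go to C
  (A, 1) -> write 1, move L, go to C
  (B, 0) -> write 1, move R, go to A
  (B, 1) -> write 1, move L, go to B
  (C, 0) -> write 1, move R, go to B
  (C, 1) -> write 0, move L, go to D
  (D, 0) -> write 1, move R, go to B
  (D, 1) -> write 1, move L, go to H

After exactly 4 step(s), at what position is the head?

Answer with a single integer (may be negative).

Step 1: in state A at pos 0, read 0 -> (A,0)->write 1,move L,goto C. Now: state=C, head=-1, tape[-2..1]=0010 (head:  ^)
Step 2: in state C at pos -1, read 0 -> (C,0)->write 1,move R,goto B. Now: state=B, head=0, tape[-2..1]=0110 (head:   ^)
Step 3: in state B at pos 0, read 1 -> (B,1)->write 1,move L,goto B. Now: state=B, head=-1, tape[-2..1]=0110 (head:  ^)
Step 4: in state B at pos -1, read 1 -> (B,1)->write 1,move L,goto B. Now: state=B, head=-2, tape[-3..1]=00110 (head:  ^)

Answer: -2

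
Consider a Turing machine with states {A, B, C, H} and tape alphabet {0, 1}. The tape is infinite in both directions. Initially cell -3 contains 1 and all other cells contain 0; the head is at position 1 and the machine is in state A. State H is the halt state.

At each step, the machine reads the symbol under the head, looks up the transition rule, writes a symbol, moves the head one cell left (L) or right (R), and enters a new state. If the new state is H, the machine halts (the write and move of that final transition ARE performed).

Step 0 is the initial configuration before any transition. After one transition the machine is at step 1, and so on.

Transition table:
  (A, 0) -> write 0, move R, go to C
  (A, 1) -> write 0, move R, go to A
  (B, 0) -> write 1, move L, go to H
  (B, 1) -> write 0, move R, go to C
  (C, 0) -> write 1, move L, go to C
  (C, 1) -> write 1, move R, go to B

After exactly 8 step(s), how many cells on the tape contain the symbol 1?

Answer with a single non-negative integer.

Answer: 5

Derivation:
Step 1: in state A at pos 1, read 0 -> (A,0)->write 0,move R,goto C. Now: state=C, head=2, tape[-4..3]=01000000 (head:       ^)
Step 2: in state C at pos 2, read 0 -> (C,0)->write 1,move L,goto C. Now: state=C, head=1, tape[-4..3]=01000010 (head:      ^)
Step 3: in state C at pos 1, read 0 -> (C,0)->write 1,move L,goto C. Now: state=C, head=0, tape[-4..3]=01000110 (head:     ^)
Step 4: in state C at pos 0, read 0 -> (C,0)->write 1,move L,goto C. Now: state=C, head=-1, tape[-4..3]=01001110 (head:    ^)
Step 5: in state C at pos -1, read 0 -> (C,0)->write 1,move L,goto C. Now: state=C, head=-2, tape[-4..3]=01011110 (head:   ^)
Step 6: in state C at pos -2, read 0 -> (C,0)->write 1,move L,goto C. Now: state=C, head=-3, tape[-4..3]=01111110 (head:  ^)
Step 7: in state C at pos -3, read 1 -> (C,1)->write 1,move R,goto B. Now: state=B, head=-2, tape[-4..3]=01111110 (head:   ^)
Step 8: in state B at pos -2, read 1 -> (B,1)->write 0,move R,goto C. Now: state=C, head=-1, tape[-4..3]=01011110 (head:    ^)
Cells containing 1 after step 8: {-3, -1, 0, 1, 2} -> 5 cell(s)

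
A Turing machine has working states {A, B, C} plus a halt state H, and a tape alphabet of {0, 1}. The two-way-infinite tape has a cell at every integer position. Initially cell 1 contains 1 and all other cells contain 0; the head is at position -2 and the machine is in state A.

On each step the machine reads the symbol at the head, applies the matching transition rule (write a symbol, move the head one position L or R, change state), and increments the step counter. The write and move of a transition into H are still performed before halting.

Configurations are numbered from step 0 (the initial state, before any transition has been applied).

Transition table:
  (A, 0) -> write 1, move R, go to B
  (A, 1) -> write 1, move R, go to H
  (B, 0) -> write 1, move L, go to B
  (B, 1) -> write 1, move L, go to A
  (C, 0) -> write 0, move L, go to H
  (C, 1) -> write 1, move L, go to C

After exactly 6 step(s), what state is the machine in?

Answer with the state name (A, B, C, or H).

Answer: H

Derivation:
Step 1: in state A at pos -2, read 0 -> (A,0)->write 1,move R,goto B. Now: state=B, head=-1, tape[-3..2]=010010 (head:   ^)
Step 2: in state B at pos -1, read 0 -> (B,0)->write 1,move L,goto B. Now: state=B, head=-2, tape[-3..2]=011010 (head:  ^)
Step 3: in state B at pos -2, read 1 -> (B,1)->write 1,move L,goto A. Now: state=A, head=-3, tape[-4..2]=0011010 (head:  ^)
Step 4: in state A at pos -3, read 0 -> (A,0)->write 1,move R,goto B. Now: state=B, head=-2, tape[-4..2]=0111010 (head:   ^)
Step 5: in state B at pos -2, read 1 -> (B,1)->write 1,move L,goto A. Now: state=A, head=-3, tape[-4..2]=0111010 (head:  ^)
Step 6: in state A at pos -3, read 1 -> (A,1)->write 1,move R,goto H. Now: state=H, head=-2, tape[-4..2]=0111010 (head:   ^)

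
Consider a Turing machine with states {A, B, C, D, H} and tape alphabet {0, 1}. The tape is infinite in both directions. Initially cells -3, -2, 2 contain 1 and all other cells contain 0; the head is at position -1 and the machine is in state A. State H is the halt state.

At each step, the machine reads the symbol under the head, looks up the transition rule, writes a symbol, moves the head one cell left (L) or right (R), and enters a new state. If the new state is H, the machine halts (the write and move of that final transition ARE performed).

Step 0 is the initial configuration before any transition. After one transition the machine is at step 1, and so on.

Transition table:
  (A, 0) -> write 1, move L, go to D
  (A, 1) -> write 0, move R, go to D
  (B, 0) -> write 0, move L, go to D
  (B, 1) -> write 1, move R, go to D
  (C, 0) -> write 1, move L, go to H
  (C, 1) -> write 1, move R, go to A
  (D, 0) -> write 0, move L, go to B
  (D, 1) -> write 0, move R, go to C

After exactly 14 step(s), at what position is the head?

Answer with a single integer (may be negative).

Step 1: in state A at pos -1, read 0 -> (A,0)->write 1,move L,goto D. Now: state=D, head=-2, tape[-4..3]=01110010 (head:   ^)
Step 2: in state D at pos -2, read 1 -> (D,1)->write 0,move R,goto C. Now: state=C, head=-1, tape[-4..3]=01010010 (head:    ^)
Step 3: in state C at pos -1, read 1 -> (C,1)->write 1,move R,goto A. Now: state=A, head=0, tape[-4..3]=01010010 (head:     ^)
Step 4: in state A at pos 0, read 0 -> (A,0)->write 1,move L,goto D. Now: state=D, head=-1, tape[-4..3]=01011010 (head:    ^)
Step 5: in state D at pos -1, read 1 -> (D,1)->write 0,move R,goto C. Now: state=C, head=0, tape[-4..3]=01001010 (head:     ^)
Step 6: in state C at pos 0, read 1 -> (C,1)->write 1,move R,goto A. Now: state=A, head=1, tape[-4..3]=01001010 (head:      ^)
Step 7: in state A at pos 1, read 0 -> (A,0)->write 1,move L,goto D. Now: state=D, head=0, tape[-4..3]=01001110 (head:     ^)
Step 8: in state D at pos 0, read 1 -> (D,1)->write 0,move R,goto C. Now: state=C, head=1, tape[-4..3]=01000110 (head:      ^)
Step 9: in state C at pos 1, read 1 -> (C,1)->write 1,move R,goto A. Now: state=A, head=2, tape[-4..3]=01000110 (head:       ^)
Step 10: in state A at pos 2, read 1 -> (A,1)->write 0,move R,goto D. Now: state=D, head=3, tape[-4..4]=010001000 (head:        ^)
Step 11: in state D at pos 3, read 0 -> (D,0)->write 0,move L,goto B. Now: state=B, head=2, tape[-4..4]=010001000 (head:       ^)
Step 12: in state B at pos 2, read 0 -> (B,0)->write 0,move L,goto D. Now: state=D, head=1, tape[-4..4]=010001000 (head:      ^)
Step 13: in state D at pos 1, read 1 -> (D,1)->write 0,move R,goto C. Now: state=C, head=2, tape[-4..4]=010000000 (head:       ^)
Step 14: in state C at pos 2, read 0 -> (C,0)->write 1,move L,goto H. Now: state=H, head=1, tape[-4..4]=010000100 (head:      ^)

Answer: 1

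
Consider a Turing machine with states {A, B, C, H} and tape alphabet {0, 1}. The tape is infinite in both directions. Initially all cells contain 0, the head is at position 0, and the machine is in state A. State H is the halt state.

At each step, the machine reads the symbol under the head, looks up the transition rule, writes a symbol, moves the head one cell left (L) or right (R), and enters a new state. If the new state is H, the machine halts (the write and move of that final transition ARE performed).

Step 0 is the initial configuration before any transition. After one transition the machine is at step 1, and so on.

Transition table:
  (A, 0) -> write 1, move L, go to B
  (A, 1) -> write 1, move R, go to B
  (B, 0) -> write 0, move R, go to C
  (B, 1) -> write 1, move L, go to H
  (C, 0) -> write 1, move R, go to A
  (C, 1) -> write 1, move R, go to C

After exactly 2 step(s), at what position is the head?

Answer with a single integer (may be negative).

Step 1: in state A at pos 0, read 0 -> (A,0)->write 1,move L,goto B. Now: state=B, head=-1, tape[-2..1]=0010 (head:  ^)
Step 2: in state B at pos -1, read 0 -> (B,0)->write 0,move R,goto C. Now: state=C, head=0, tape[-2..1]=0010 (head:   ^)

Answer: 0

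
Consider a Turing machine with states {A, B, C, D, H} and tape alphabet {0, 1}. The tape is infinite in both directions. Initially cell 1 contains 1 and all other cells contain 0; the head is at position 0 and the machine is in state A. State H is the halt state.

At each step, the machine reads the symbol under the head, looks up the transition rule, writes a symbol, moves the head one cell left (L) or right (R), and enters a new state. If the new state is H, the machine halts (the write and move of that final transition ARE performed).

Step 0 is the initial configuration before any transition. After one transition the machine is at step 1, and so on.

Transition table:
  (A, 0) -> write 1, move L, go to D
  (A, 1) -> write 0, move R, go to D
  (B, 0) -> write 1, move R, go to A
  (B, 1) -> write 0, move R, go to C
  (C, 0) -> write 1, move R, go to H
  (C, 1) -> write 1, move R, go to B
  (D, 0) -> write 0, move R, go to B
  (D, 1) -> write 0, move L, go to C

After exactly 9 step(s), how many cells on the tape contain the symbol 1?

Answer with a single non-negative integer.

Answer: 3

Derivation:
Step 1: in state A at pos 0, read 0 -> (A,0)->write 1,move L,goto D. Now: state=D, head=-1, tape[-2..2]=00110 (head:  ^)
Step 2: in state D at pos -1, read 0 -> (D,0)->write 0,move R,goto B. Now: state=B, head=0, tape[-2..2]=00110 (head:   ^)
Step 3: in state B at pos 0, read 1 -> (B,1)->write 0,move R,goto C. Now: state=C, head=1, tape[-2..2]=00010 (head:    ^)
Step 4: in state C at pos 1, read 1 -> (C,1)->write 1,move R,goto B. Now: state=B, head=2, tape[-2..3]=000100 (head:     ^)
Step 5: in state B at pos 2, read 0 -> (B,0)->write 1,move R,goto A. Now: state=A, head=3, tape[-2..4]=0001100 (head:      ^)
Step 6: in state A at pos 3, read 0 -> (A,0)->write 1,move L,goto D. Now: state=D, head=2, tape[-2..4]=0001110 (head:     ^)
Step 7: in state D at pos 2, read 1 -> (D,1)->write 0,move L,goto C. Now: state=C, head=1, tape[-2..4]=0001010 (head:    ^)
Step 8: in state C at pos 1, read 1 -> (C,1)->write 1,move R,goto B. Now: state=B, head=2, tape[-2..4]=0001010 (head:     ^)
Step 9: in state B at pos 2, read 0 -> (B,0)->write 1,move R,goto A. Now: state=A, head=3, tape[-2..4]=0001110 (head:      ^)
Cells containing 1 after step 9: {1, 2, 3} -> 3 cell(s)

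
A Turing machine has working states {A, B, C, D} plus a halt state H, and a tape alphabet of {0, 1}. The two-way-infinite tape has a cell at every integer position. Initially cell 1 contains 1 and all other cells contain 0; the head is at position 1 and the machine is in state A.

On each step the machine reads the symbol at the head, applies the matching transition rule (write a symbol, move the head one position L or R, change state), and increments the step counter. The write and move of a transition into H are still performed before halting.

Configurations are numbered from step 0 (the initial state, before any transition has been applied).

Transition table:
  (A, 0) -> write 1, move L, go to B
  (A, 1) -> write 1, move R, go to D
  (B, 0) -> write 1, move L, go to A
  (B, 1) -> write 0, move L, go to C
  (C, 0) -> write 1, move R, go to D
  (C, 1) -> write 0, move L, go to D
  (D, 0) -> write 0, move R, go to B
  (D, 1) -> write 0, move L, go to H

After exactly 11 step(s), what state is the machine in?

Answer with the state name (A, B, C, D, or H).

Answer: C

Derivation:
Step 1: in state A at pos 1, read 1 -> (A,1)->write 1,move R,goto D. Now: state=D, head=2, tape[0..3]=0100 (head:   ^)
Step 2: in state D at pos 2, read 0 -> (D,0)->write 0,move R,goto B. Now: state=B, head=3, tape[0..4]=01000 (head:    ^)
Step 3: in state B at pos 3, read 0 -> (B,0)->write 1,move L,goto A. Now: state=A, head=2, tape[0..4]=01010 (head:   ^)
Step 4: in state A at pos 2, read 0 -> (A,0)->write 1,move L,goto B. Now: state=B, head=1, tape[0..4]=01110 (head:  ^)
Step 5: in state B at pos 1, read 1 -> (B,1)->write 0,move L,goto C. Now: state=C, head=0, tape[-1..4]=000110 (head:  ^)
Step 6: in state C at pos 0, read 0 -> (C,0)->write 1,move R,goto D. Now: state=D, head=1, tape[-1..4]=010110 (head:   ^)
Step 7: in state D at pos 1, read 0 -> (D,0)->write 0,move R,goto B. Now: state=B, head=2, tape[-1..4]=010110 (head:    ^)
Step 8: in state B at pos 2, read 1 -> (B,1)->write 0,move L,goto C. Now: state=C, head=1, tape[-1..4]=010010 (head:   ^)
Step 9: in state C at pos 1, read 0 -> (C,0)->write 1,move R,goto D. Now: state=D, head=2, tape[-1..4]=011010 (head:    ^)
Step 10: in state D at pos 2, read 0 -> (D,0)->write 0,move R,goto B. Now: state=B, head=3, tape[-1..4]=011010 (head:     ^)
Step 11: in state B at pos 3, read 1 -> (B,1)->write 0,move L,goto C. Now: state=C, head=2, tape[-1..4]=011000 (head:    ^)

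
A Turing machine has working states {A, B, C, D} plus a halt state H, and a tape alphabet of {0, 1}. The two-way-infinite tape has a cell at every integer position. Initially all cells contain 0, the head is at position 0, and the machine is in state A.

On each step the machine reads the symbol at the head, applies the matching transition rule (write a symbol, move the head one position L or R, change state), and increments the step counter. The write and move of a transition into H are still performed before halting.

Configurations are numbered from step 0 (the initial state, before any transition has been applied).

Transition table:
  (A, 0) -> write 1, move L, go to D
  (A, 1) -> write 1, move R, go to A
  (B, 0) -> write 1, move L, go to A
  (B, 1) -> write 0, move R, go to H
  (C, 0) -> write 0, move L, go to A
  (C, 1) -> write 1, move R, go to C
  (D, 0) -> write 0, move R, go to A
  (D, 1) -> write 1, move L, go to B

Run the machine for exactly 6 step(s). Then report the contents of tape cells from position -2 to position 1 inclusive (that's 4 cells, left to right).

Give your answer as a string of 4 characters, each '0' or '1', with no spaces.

Answer: 0111

Derivation:
Step 1: in state A at pos 0, read 0 -> (A,0)->write 1,move L,goto D. Now: state=D, head=-1, tape[-2..1]=0010 (head:  ^)
Step 2: in state D at pos -1, read 0 -> (D,0)->write 0,move R,goto A. Now: state=A, head=0, tape[-2..1]=0010 (head:   ^)
Step 3: in state A at pos 0, read 1 -> (A,1)->write 1,move R,goto A. Now: state=A, head=1, tape[-2..2]=00100 (head:    ^)
Step 4: in state A at pos 1, read 0 -> (A,0)->write 1,move L,goto D. Now: state=D, head=0, tape[-2..2]=00110 (head:   ^)
Step 5: in state D at pos 0, read 1 -> (D,1)->write 1,move L,goto B. Now: state=B, head=-1, tape[-2..2]=00110 (head:  ^)
Step 6: in state B at pos -1, read 0 -> (B,0)->write 1,move L,goto A. Now: state=A, head=-2, tape[-3..2]=001110 (head:  ^)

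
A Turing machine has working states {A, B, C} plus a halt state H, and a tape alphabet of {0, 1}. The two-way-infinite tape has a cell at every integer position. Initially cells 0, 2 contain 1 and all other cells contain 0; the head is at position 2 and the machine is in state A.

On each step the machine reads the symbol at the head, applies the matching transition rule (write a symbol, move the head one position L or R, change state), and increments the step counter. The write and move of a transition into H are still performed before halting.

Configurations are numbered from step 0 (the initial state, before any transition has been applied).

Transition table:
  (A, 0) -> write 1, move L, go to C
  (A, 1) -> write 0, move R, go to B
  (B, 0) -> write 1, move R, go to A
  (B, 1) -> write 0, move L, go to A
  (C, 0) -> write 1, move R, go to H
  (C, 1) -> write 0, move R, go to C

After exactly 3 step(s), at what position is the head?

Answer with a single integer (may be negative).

Step 1: in state A at pos 2, read 1 -> (A,1)->write 0,move R,goto B. Now: state=B, head=3, tape[-1..4]=010000 (head:     ^)
Step 2: in state B at pos 3, read 0 -> (B,0)->write 1,move R,goto A. Now: state=A, head=4, tape[-1..5]=0100100 (head:      ^)
Step 3: in state A at pos 4, read 0 -> (A,0)->write 1,move L,goto C. Now: state=C, head=3, tape[-1..5]=0100110 (head:     ^)

Answer: 3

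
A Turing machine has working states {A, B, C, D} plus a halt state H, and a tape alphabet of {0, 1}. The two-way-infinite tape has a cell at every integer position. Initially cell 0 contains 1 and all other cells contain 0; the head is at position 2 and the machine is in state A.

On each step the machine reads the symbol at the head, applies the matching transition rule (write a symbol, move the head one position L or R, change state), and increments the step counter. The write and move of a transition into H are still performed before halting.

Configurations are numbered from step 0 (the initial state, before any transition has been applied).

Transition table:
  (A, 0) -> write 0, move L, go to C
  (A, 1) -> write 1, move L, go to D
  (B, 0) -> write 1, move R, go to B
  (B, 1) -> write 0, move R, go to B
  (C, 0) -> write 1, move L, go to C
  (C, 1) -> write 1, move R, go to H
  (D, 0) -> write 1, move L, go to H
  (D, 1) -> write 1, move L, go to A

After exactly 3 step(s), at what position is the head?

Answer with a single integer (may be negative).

Step 1: in state A at pos 2, read 0 -> (A,0)->write 0,move L,goto C. Now: state=C, head=1, tape[-1..3]=01000 (head:   ^)
Step 2: in state C at pos 1, read 0 -> (C,0)->write 1,move L,goto C. Now: state=C, head=0, tape[-1..3]=01100 (head:  ^)
Step 3: in state C at pos 0, read 1 -> (C,1)->write 1,move R,goto H. Now: state=H, head=1, tape[-1..3]=01100 (head:   ^)

Answer: 1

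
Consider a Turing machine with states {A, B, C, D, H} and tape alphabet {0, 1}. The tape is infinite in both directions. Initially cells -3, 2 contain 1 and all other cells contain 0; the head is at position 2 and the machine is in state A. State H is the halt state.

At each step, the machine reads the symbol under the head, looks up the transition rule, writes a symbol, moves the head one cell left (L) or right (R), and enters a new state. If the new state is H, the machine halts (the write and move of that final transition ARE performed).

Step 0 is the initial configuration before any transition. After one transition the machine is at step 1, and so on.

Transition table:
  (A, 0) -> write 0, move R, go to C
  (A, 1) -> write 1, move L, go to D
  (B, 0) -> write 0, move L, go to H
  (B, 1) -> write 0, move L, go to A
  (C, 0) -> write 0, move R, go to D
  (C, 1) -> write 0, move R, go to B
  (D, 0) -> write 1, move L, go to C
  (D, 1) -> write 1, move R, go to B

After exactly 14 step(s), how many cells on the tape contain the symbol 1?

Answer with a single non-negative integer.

Step 1: in state A at pos 2, read 1 -> (A,1)->write 1,move L,goto D. Now: state=D, head=1, tape[-4..3]=01000010 (head:      ^)
Step 2: in state D at pos 1, read 0 -> (D,0)->write 1,move L,goto C. Now: state=C, head=0, tape[-4..3]=01000110 (head:     ^)
Step 3: in state C at pos 0, read 0 -> (C,0)->write 0,move R,goto D. Now: state=D, head=1, tape[-4..3]=01000110 (head:      ^)
Step 4: in state D at pos 1, read 1 -> (D,1)->write 1,move R,goto B. Now: state=B, head=2, tape[-4..3]=01000110 (head:       ^)
Step 5: in state B at pos 2, read 1 -> (B,1)->write 0,move L,goto A. Now: state=A, head=1, tape[-4..3]=01000100 (head:      ^)
Step 6: in state A at pos 1, read 1 -> (A,1)->write 1,move L,goto D. Now: state=D, head=0, tape[-4..3]=01000100 (head:     ^)
Step 7: in state D at pos 0, read 0 -> (D,0)->write 1,move L,goto C. Now: state=C, head=-1, tape[-4..3]=01001100 (head:    ^)
Step 8: in state C at pos -1, read 0 -> (C,0)->write 0,move R,goto D. Now: state=D, head=0, tape[-4..3]=01001100 (head:     ^)
Step 9: in state D at pos 0, read 1 -> (D,1)->write 1,move R,goto B. Now: state=B, head=1, tape[-4..3]=01001100 (head:      ^)
Step 10: in state B at pos 1, read 1 -> (B,1)->write 0,move L,goto A. Now: state=A, head=0, tape[-4..3]=01001000 (head:     ^)
Step 11: in state A at pos 0, read 1 -> (A,1)->write 1,move L,goto D. Now: state=D, head=-1, tape[-4..3]=01001000 (head:    ^)
Step 12: in state D at pos -1, read 0 -> (D,0)->write 1,move L,goto C. Now: state=C, head=-2, tape[-4..3]=01011000 (head:   ^)
Step 13: in state C at pos -2, read 0 -> (C,0)->write 0,move R,goto D. Now: state=D, head=-1, tape[-4..3]=01011000 (head:    ^)
Step 14: in state D at pos -1, read 1 -> (D,1)->write 1,move R,goto B. Now: state=B, head=0, tape[-4..3]=01011000 (head:     ^)
Cells containing 1 after step 14: {-3, -1, 0} -> 3 cell(s)

Answer: 3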